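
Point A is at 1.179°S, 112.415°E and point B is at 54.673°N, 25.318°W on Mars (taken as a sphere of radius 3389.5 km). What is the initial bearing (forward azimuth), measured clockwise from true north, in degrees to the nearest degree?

334°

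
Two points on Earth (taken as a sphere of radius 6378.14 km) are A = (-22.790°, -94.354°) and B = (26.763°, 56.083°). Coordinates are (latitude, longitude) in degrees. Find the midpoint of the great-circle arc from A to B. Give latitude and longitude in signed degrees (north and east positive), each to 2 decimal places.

The central angle between A and B is δ = 2.6691 rad.
With f = 0.5, the slerp weights are sin((1−f)δ)/sin δ = 2.1362 and sin(fδ)/sin δ = 2.1362.
Weighted sum of the unit vectors: (2.1362)·(-0.0700,-0.9193,-0.3874) + (2.1362)·(0.4982,0.7410,0.4503) = (0.9148, -0.3809, 0.1345).
Converting back: φ = atan2(z, √(x²+y²)) = 7.73°, λ = atan2(y, x) = -22.61°.

7.73°, -22.61°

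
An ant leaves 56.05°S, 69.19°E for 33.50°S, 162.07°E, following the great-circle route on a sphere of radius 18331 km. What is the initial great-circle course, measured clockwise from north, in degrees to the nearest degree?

Δλ = 92.880° = 1.6211 rad.
y = sin Δλ · cos φ₂ = (0.9987)(0.8339) = 0.8328
x = cos φ₁ sin φ₂ − sin φ₁ cos φ₂ cos Δλ = (0.5585)(-0.5519) − (-0.8295)(0.8339)(-0.0502) = -0.3430
θ = atan2(y, x) = 112.38°, so the bearing is 112°.

112°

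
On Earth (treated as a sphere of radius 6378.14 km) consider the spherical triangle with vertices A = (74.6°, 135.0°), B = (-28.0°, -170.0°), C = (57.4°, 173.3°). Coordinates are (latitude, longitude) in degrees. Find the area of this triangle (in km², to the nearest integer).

3495806 km²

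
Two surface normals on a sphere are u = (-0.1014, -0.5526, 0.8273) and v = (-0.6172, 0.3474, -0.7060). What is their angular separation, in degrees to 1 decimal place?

u·v = -0.7135; |u| = 1.0000, |v| = 1.0000.
cos θ = (u·v)/(|u||v|) = -0.7134, so θ = 135.5°.

135.5°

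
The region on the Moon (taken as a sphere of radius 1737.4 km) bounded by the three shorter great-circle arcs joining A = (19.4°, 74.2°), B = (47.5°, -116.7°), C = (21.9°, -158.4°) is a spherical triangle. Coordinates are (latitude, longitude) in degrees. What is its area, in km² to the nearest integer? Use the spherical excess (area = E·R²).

Side lengths (central angles): a = 0.7332, b = 1.9907, c = 1.9615 rad; semiperimeter s = 2.3427.
By l'Huilier's theorem, tan(E/4) = √[tan(s/2) tan((s−a)/2) tan((s−b)/2) tan((s−c)/2)], giving spherical excess E = 1.1316 rad.
Area = E·R² = 1.1316 × (1737.4)² ≈ 3415670 km².

3415670 km²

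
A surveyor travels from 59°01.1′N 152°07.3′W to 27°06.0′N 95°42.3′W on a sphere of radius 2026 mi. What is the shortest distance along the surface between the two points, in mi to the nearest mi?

1765 mi

In radians: φ₁ = 1.0301, φ₂ = 0.4730, Δλ = 56.417° = 0.9847 rad.
Haversine: a = sin²(Δφ/2) + cos φ₁ cos φ₂ sin²(Δλ/2) = 0.0756 + (0.5148)(0.8902)(0.2234) = 0.17798.
Central angle c = 2·arcsin(√a) = 0.87104 rad.
Distance = R·c = 2026 × 0.8710 ≈ 1765 mi.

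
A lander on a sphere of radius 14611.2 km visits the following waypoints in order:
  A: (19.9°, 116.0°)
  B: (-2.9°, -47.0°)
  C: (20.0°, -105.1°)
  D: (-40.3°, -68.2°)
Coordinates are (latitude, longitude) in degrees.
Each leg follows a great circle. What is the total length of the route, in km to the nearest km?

Leg A→B: central angle 2.7270 rad, distance 39844.4 km.
Leg B→C: central angle 1.0717 rad, distance 15658.9 km.
Leg C→D: central angle 1.2112 rad, distance 17697.1 km.
Total: 39844.4 + 15658.9 + 17697.1 ≈ 73200 km.

73200 km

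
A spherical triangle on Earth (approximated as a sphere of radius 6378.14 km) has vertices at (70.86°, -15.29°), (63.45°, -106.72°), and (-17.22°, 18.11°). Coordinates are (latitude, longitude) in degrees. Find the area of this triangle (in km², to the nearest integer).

Side lengths (central angles): a = 2.1044, b = 1.5890, c = 0.5709 rad; semiperimeter s = 2.1322.
By l'Huilier's theorem, tan(E/4) = √[tan(s/2) tan((s−a)/2) tan((s−b)/2) tan((s−c)/2)], giving spherical excess E = 0.3320 rad.
Area = E·R² = 0.3320 × (6378.14)² ≈ 13505631 km².

13505631 km²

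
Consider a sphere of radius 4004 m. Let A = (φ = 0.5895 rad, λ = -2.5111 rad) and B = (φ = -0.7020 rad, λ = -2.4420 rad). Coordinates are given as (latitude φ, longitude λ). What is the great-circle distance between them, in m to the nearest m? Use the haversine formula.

In radians: φ₁ = 0.5895, φ₂ = -0.7020, Δλ = 3.959° = 0.0691 rad.
Haversine: a = sin²(Δφ/2) + cos φ₁ cos φ₂ sin²(Δλ/2) = 0.3622 + (0.8312)(0.7636)(0.0012) = 0.36292.
Central angle c = 2·arcsin(√a) = 1.29308 rad.
Distance = R·c = 4004 × 1.2931 ≈ 5177 m.

5177 m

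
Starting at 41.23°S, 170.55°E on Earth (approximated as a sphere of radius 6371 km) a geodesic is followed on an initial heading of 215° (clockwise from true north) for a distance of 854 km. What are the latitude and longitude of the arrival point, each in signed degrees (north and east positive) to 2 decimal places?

-47.35°, 164.05°

Angular distance δ = d/R = 854/6371 = 0.13404 rad; initial bearing θ = 3.7525 rad.
sin φ₂ = sin φ₁ cos δ + cos φ₁ sin δ cos θ = (-0.6591)(0.9910) + (0.7521)(0.1336)(-0.8192) = -0.7355, so φ₂ = -47.35°.
Δλ = atan2(sin θ sin δ cos φ₁, cos δ − sin φ₁ sin φ₂) = atan2(-0.0576, 0.5063) = -6.496°.
λ₂ = 170.550° − 6.496° = 164.05°.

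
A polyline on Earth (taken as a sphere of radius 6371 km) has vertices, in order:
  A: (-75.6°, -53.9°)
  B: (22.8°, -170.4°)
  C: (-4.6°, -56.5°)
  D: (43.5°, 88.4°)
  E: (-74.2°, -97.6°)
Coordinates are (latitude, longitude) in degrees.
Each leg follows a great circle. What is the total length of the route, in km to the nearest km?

Leg A→B: central angle 2.0688 rad, distance 13180.1 km.
Leg B→C: central angle 1.9860 rad, distance 12652.7 km.
Leg C→D: central angle 2.2741 rad, distance 14488.4 km.
Leg D→E: central angle 2.6037 rad, distance 16587.9 km.
Total: 13180.1 + 12652.7 + 14488.4 + 16587.9 ≈ 56909 km.

56909 km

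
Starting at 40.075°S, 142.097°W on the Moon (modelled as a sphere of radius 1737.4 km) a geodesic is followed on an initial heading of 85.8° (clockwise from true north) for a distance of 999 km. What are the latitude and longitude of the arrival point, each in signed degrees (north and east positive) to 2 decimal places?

Angular distance δ = d/R = 999/1737.4 = 0.57500 rad; initial bearing θ = 1.4975 rad.
sin φ₂ = sin φ₁ cos δ + cos φ₁ sin δ cos θ = (-0.6438)(0.8392) + (0.7652)(0.5438)(0.0732) = -0.5098, so φ₂ = -30.65°.
Δλ = atan2(sin θ sin δ cos φ₁, cos δ − sin φ₁ sin φ₂) = atan2(0.4150, 0.5110) = 39.083°.
λ₂ = -142.097° + 39.083° = -103.01°.

-30.65°, -103.01°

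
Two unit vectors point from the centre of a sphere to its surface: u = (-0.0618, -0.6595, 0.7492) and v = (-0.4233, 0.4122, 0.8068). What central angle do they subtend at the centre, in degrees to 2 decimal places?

u·v = 0.3588; |u| = 1.0000, |v| = 1.0000.
cos θ = (u·v)/(|u||v|) = 0.3588, so θ = 68.98°.

68.98°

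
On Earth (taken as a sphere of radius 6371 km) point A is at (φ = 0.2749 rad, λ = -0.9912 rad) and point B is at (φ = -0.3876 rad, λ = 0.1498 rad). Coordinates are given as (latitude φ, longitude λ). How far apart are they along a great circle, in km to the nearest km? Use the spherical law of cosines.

In radians: φ₁ = 0.2749, φ₂ = -0.3876, Δλ = 65.374° = 1.1410 rad.
cos c = sin φ₁ sin φ₂ + cos φ₁ cos φ₂ cos Δλ = (0.2715)(-0.3780) + (0.9625)(0.9258)(0.4167) = 0.26869,
so c = arccos(0.26869) = 1.29876 rad.
Distance = R·c = 6371 × 1.2988 ≈ 8274 km.

8274 km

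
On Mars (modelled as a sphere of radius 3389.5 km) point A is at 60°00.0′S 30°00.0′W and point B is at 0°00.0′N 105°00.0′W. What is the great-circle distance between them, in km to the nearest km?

4884 km

Let φ₁ = -1.0472 rad, φ₂ = 0.0000 rad, and Δλ = -1.3090 rad.
Haversine: a = sin²(Δφ/2) + cos φ₁ cos φ₂ sin²(Δλ/2) = 0.2500 + (0.5000)(1.0000)(0.3706) = 0.43530.
Central angle c = 2·arcsin(√a) = 1.44102 rad.
Distance = R·c = 3389.5 × 1.4410 ≈ 4884 km.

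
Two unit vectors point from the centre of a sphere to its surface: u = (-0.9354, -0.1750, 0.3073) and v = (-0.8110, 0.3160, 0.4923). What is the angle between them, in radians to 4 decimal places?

0.5460 rad

u·v = 0.8546; |u| = 1.0000, |v| = 1.0000.
cos θ = (u·v)/(|u||v|) = 0.8546, so θ = 0.5460 rad.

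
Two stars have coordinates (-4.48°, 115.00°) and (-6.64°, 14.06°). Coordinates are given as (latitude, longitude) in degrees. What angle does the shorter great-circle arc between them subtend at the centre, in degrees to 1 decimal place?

100.3°

Let φ₁ = -0.0782 rad, φ₂ = -0.1159 rad, and Δλ = -1.7617 rad.
Haversine: a = sin²(Δφ/2) + cos φ₁ cos φ₂ sin²(Δλ/2) = 0.0004 + (0.9969)(0.9933)(0.5949) = 0.58945.
Central angle c = 2·arcsin(√a) = 1.75066 rad.
So the angular separation is 100.3°.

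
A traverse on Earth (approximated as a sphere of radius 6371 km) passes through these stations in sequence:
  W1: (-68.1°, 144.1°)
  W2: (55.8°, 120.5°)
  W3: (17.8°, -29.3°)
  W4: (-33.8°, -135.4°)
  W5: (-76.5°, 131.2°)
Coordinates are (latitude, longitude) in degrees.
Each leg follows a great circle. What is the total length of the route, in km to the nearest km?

Leg W1→W2: central angle 2.1837 rad, distance 13912.6 km.
Leg W2→W3: central angle 1.7821 rad, distance 11353.6 km.
Leg W3→W4: central angle 1.9709 rad, distance 12556.3 km.
Leg W4→W5: central angle 1.0129 rad, distance 6453.1 km.
Total: 13912.6 + 11353.6 + 12556.3 + 6453.1 ≈ 44276 km.

44276 km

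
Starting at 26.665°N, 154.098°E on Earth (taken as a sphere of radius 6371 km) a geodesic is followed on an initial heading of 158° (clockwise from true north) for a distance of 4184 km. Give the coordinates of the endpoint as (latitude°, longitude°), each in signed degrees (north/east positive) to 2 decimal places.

Angular distance δ = d/R = 4184/6371 = 0.65673 rad; initial bearing θ = 2.7576 rad.
sin φ₂ = sin φ₁ cos δ + cos φ₁ sin δ cos θ = (0.4488)(0.7920) + (0.8936)(0.6105)(-0.9272) = -0.1504, so φ₂ = -8.65°.
Δλ = atan2(sin θ sin δ cos φ₁, cos δ − sin φ₁ sin φ₂) = atan2(0.2044, 0.8595) = 13.376°.
λ₂ = 154.098° + 13.376° = 167.47°.

-8.65°, 167.47°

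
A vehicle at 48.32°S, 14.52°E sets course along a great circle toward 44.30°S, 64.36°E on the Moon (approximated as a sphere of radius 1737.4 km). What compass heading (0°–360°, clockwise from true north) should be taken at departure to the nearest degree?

Δλ = 49.840° = 0.8699 rad.
y = sin Δλ · cos φ₂ = (0.7642)(0.7157) = 0.5470
x = cos φ₁ sin φ₂ − sin φ₁ cos φ₂ cos Δλ = (0.6650)(-0.6984) − (-0.7469)(0.7157)(0.6449) = -0.1197
θ = atan2(y, x) = 102.34°, so the bearing is 102°.

102°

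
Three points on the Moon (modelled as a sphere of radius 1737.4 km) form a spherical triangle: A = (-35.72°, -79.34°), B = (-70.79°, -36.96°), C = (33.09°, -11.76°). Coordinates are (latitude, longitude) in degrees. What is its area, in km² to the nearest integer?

Side lengths (central angles): a = 1.8402, b = 1.6301, c = 0.7248 rad; semiperimeter s = 2.0975.
By l'Huilier's theorem, tan(E/4) = √[tan(s/2) tan((s−a)/2) tan((s−b)/2) tan((s−c)/2)], giving spherical excess E = 0.8259 rad.
Area = E·R² = 0.8259 × (1737.4)² ≈ 2492995 km².

2492995 km²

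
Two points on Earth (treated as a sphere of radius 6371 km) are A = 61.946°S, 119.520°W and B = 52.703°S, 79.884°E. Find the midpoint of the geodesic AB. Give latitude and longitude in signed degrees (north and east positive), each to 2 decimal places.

-82.35°, 123.79°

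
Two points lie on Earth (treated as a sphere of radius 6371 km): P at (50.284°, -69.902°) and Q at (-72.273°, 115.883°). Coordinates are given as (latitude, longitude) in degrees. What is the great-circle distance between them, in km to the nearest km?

17553 km

With latitudes φ₁ = 50.284°, φ₂ = -72.273° and longitude difference Δλ = -174.215°:
cos c = sin φ₁ sin φ₂ + cos φ₁ cos φ₂ cos Δλ = (0.7692)(-0.9525) + (0.6390)(0.3045)(-0.9949) = -0.92626,
so c = arccos(-0.92626) = 2.75517 rad.
Distance = R·c = 6371 × 2.7552 ≈ 17553 km.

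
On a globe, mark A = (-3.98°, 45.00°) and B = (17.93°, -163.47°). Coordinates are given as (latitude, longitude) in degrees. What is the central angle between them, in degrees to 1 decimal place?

148.8°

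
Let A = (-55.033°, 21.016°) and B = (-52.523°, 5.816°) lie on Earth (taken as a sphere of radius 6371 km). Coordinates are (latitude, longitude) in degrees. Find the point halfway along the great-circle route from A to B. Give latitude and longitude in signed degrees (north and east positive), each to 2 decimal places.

-54.02°, 13.19°

The central angle between A and B is δ = 0.1624 rad.
With f = 0.5, the slerp weights are sin((1−f)δ)/sin δ = 0.5017 and sin(fδ)/sin δ = 0.5017.
Weighted sum of the unit vectors: (0.5017)·(0.5350,0.2055,-0.8195) + (0.5017)·(0.6053,0.0617,-0.7936) = (0.5720, 0.1340, -0.8092).
Converting back: φ = atan2(z, √(x²+y²)) = -54.02°, λ = atan2(y, x) = 13.19°.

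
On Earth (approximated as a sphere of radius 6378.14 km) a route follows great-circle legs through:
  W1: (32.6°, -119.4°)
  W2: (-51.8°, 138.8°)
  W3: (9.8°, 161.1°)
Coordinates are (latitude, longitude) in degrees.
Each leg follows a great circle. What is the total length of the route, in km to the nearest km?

Leg W1→W2: central angle 2.1293 rad, distance 13581.1 km.
Leg W2→W3: central angle 1.1263 rad, distance 7183.4 km.
Total: 13581.1 + 7183.4 ≈ 20764 km.

20764 km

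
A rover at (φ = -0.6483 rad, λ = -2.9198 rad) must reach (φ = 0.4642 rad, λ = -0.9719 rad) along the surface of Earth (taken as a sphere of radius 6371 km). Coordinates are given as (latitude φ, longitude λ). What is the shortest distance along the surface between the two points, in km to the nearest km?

With latitudes φ₁ = -37.145°, φ₂ = 26.597° and longitude difference Δλ = 111.606°:
cos c = sin φ₁ sin φ₂ + cos φ₁ cos φ₂ cos Δλ = (-0.6038)(0.4477) + (0.7971)(0.8942)(-0.3682) = -0.53280,
so c = arccos(-0.53280) = 2.13270 rad.
Distance = R·c = 6371 × 2.1327 ≈ 13587 km.

13587 km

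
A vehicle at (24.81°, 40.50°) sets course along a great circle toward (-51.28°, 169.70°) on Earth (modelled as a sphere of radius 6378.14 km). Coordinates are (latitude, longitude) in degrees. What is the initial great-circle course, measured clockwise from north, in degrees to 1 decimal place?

With φ₁ = 0.4330, φ₂ = -0.8950, Δλ = 2.2550 rad, the forward-azimuth formula gives
θ = atan2( sin Δλ cos φ₂ , cos φ₁ sin φ₂ − sin φ₁ cos φ₂ cos Δλ ) = atan2(0.4847, -0.5423) = 138.21°.
So the initial bearing is 138.2°.

138.2°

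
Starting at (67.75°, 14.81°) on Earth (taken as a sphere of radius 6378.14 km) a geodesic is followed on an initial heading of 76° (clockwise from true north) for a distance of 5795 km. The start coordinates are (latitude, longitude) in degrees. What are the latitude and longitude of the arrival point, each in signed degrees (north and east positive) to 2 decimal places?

Angular distance δ = d/R = 5795/6378.14 = 0.90857 rad; initial bearing θ = 1.3265 rad.
sin φ₂ = sin φ₁ cos δ + cos φ₁ sin δ cos θ = (0.9255)(0.6149) + (0.3786)(0.7886)(0.2419) = 0.6413, so φ₂ = 39.89°.
Δλ = atan2(sin θ sin δ cos φ₁, cos δ − sin φ₁ sin φ₂) = atan2(0.2897, 0.0213) = 85.796°.
λ₂ = 14.810° + 85.796° = 100.61°.

39.89°, 100.61°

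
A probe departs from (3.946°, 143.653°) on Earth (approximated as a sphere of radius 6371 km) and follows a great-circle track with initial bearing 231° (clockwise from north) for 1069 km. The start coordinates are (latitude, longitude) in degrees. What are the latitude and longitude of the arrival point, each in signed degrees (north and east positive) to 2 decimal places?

-2.12°, 136.19°

Angular distance δ = d/R = 1069/6371 = 0.16779 rad; initial bearing θ = 4.0317 rad.
sin φ₂ = sin φ₁ cos δ + cos φ₁ sin δ cos θ = (0.0688)(0.9860) + (0.9976)(0.1670)(-0.6293) = -0.0370, so φ₂ = -2.12°.
Δλ = atan2(sin θ sin δ cos φ₁, cos δ − sin φ₁ sin φ₂) = atan2(-0.1295, 0.9885) = -7.462°.
λ₂ = 143.653° − 7.462° = 136.19°.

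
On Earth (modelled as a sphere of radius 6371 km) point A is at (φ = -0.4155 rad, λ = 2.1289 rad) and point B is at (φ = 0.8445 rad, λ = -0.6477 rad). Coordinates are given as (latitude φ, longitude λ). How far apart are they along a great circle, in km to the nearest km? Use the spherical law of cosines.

16722 km

With latitudes φ₁ = -23.806°, φ₂ = 48.386° and longitude difference Δλ = -159.087°:
cos c = sin φ₁ sin φ₂ + cos φ₁ cos φ₂ cos Δλ = (-0.4036)(0.7476) + (0.9149)(0.6641)(-0.9341) = -0.86936,
so c = arccos(-0.86936) = 2.62470 rad.
Distance = R·c = 6371 × 2.6247 ≈ 16722 km.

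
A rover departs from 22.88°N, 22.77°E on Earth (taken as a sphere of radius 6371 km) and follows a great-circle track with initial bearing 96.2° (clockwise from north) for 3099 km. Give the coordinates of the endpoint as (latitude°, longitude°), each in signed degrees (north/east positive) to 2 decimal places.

17.29°, 51.90°

Angular distance δ = d/R = 3099/6371 = 0.48642 rad; initial bearing θ = 1.6790 rad.
sin φ₂ = sin φ₁ cos δ + cos φ₁ sin δ cos θ = (0.3888)(0.8840) + (0.9213)(0.4675)(-0.1080) = 0.2972, so φ₂ = 17.29°.
Δλ = atan2(sin θ sin δ cos φ₁, cos δ − sin φ₁ sin φ₂) = atan2(0.4282, 0.7685) = 29.125°.
λ₂ = 22.770° + 29.125° = 51.90°.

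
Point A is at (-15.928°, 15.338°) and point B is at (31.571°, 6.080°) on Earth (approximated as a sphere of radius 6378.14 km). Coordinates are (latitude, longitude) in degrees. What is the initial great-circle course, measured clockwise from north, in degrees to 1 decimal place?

With φ₁ = -0.2780, φ₂ = 0.5510, Δλ = -0.1616 rad, the forward-azimuth formula gives
θ = atan2( sin Δλ cos φ₂ , cos φ₁ sin φ₂ − sin φ₁ cos φ₂ cos Δλ ) = atan2(-0.1371, 0.7342) = -10.57°.
Adding 360° brings this into [0°, 360°): 349.4°.

349.4°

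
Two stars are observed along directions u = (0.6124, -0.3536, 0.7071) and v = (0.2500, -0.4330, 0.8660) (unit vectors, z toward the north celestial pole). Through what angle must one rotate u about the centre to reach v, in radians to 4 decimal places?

u·v = 0.9186; |u| = 1.0000, |v| = 1.0000.
cos θ = (u·v)/(|u||v|) = 0.9186, so θ = 0.4064 rad.

0.4064 rad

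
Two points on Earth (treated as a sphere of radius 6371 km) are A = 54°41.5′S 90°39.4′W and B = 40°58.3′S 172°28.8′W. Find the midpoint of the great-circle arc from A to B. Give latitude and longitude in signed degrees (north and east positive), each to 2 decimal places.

-55.43°, -138.13°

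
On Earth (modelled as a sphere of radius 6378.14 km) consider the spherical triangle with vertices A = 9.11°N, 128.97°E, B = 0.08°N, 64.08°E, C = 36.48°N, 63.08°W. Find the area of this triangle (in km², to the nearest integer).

Side lengths (central angles): a = 2.0770, b = 2.3217, c = 1.1382 rad; semiperimeter s = 2.7684.
By l'Huilier's theorem, tan(E/4) = √[tan(s/2) tan((s−a)/2) tan((s−b)/2) tan((s−c)/2)], giving spherical excess E = 2.3839 rad.
Area = E·R² = 2.3839 × (6378.14)² ≈ 96979829 km².

96979829 km²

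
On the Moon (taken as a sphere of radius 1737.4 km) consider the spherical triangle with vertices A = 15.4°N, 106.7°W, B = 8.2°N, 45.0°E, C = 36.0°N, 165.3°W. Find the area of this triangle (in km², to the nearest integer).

7580447 km²

Side lengths (central angles): a = 2.2237, b = 0.9734, c = 2.5020 rad; semiperimeter s = 2.8496.
By l'Huilier's theorem, tan(E/4) = √[tan(s/2) tan((s−a)/2) tan((s−b)/2) tan((s−c)/2)], giving spherical excess E = 2.5113 rad.
Area = E·R² = 2.5113 × (1737.4)² ≈ 7580447 km².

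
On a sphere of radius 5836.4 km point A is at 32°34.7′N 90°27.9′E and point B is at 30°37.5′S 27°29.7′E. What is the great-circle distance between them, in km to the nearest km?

8845 km

Let φ₁ = 0.5686 rad, φ₂ = -0.5345 rad, and Δλ = -1.0990 rad.
cos c = sin φ₁ sin φ₂ + cos φ₁ cos φ₂ cos Δλ = (0.5385)(-0.5094) + (0.8427)(0.8605)(0.4545) = 0.05524,
so c = arccos(0.05524) = 1.51553 rad.
Distance = R·c = 5836.4 × 1.5155 ≈ 8845 km.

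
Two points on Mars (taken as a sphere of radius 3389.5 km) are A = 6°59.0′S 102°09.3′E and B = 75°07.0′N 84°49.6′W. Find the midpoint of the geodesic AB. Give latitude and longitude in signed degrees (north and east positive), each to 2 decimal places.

The central angle between A and B is δ = 1.9504 rad.
With f = 0.5, the slerp weights are sin((1−f)δ)/sin δ = 0.8913 and sin(fδ)/sin δ = 0.8913.
Weighted sum of the unit vectors: (0.8913)·(-0.2090,0.9703,-0.1216) + (0.8913)·(0.0232,-0.2558,0.9665) = (-0.1656, 0.6368, 0.7530).
Converting back: φ = atan2(z, √(x²+y²)) = 48.85°, λ = atan2(y, x) = 104.58°.

48.85°, 104.58°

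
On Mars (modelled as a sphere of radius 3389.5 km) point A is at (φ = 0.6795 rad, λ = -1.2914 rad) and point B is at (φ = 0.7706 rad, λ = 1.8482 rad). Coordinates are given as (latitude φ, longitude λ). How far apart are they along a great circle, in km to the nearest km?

In radians: φ₁ = 0.6795, φ₂ = 0.7706, Δλ = 179.886° = 3.1396 rad.
cos c = sin φ₁ sin φ₂ + cos φ₁ cos φ₂ cos Δλ = (0.6284)(0.6966) + (0.7779)(0.7175)(-1.0000) = -0.12040,
so c = arccos(-0.12040) = 1.69149 rad.
Distance = R·c = 3389.5 × 1.6915 ≈ 5733 km.

5733 km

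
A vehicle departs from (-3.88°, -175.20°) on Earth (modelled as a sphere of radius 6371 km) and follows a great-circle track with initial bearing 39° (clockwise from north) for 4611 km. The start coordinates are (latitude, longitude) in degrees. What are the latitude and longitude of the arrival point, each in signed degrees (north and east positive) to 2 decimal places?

27.56°, -147.16°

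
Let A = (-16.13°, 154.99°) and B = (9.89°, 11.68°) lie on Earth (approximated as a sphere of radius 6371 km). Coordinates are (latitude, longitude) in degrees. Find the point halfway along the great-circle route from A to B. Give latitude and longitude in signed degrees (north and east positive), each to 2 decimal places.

-9.82°, 81.16°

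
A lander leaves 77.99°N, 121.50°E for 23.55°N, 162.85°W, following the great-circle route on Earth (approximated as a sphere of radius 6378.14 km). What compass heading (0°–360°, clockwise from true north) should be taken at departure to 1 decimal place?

98.9°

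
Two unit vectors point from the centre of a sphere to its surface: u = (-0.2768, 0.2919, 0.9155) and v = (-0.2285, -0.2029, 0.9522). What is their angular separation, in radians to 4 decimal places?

0.5038 rad

u·v = 0.8758; |u| = 1.0000, |v| = 1.0000.
cos θ = (u·v)/(|u||v|) = 0.8757, so θ = 0.5038 rad.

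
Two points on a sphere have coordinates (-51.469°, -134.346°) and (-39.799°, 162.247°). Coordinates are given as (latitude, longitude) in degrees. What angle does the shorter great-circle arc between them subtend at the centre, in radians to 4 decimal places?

With latitudes φ₁ = -51.469°, φ₂ = -39.799° and longitude difference Δλ = -63.407°:
Haversine: a = sin²(Δφ/2) + cos φ₁ cos φ₂ sin²(Δλ/2) = 0.0103 + (0.6229)(0.7683)(0.2762) = 0.14251.
Central angle c = 2·arcsin(√a) = 0.77421 rad.
So the angular separation is 0.7742 rad.

0.7742 rad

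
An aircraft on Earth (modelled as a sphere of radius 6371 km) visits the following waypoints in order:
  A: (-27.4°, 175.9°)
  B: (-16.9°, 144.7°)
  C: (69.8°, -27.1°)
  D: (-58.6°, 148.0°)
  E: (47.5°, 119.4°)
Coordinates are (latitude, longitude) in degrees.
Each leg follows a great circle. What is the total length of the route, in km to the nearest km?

Leg A→B: central angle 0.5348 rad, distance 3407.0 km.
Leg B→C: central angle 2.2141 rad, distance 14105.9 km.
Leg C→D: central angle 2.9428 rad, distance 18748.3 km.
Leg D→E: central angle 1.8968 rad, distance 12084.5 km.
Total: 3407.0 + 14105.9 + 18748.3 + 12084.5 ≈ 48346 km.

48346 km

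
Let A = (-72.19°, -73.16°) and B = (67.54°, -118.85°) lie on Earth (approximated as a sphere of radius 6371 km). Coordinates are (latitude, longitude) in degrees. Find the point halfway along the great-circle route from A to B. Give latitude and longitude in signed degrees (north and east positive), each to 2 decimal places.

-2.52°, -98.68°

The central angle between A and B is δ = 2.4952 rad.
With f = 0.5, the slerp weights are sin((1−f)δ)/sin δ = 1.5742 and sin(fδ)/sin δ = 1.5742.
Weighted sum of the unit vectors: (1.5742)·(0.0886,-0.2927,-0.9521) + (1.5742)·(-0.1843,-0.3346,0.9241) = (-0.1507, -0.9876, -0.0440).
Converting back: φ = atan2(z, √(x²+y²)) = -2.52°, λ = atan2(y, x) = -98.68°.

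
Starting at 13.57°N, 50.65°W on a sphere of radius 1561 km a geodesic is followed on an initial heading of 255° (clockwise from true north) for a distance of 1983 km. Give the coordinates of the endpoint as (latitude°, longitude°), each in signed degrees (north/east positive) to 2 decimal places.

-9.84°, -120.11°

Angular distance δ = d/R = 1983/1561 = 1.27034 rad; initial bearing θ = 4.4506 rad.
sin φ₂ = sin φ₁ cos δ + cos φ₁ sin δ cos θ = (0.2346)(0.2960) + (0.9721)(0.9552)(-0.2588) = -0.1709, so φ₂ = -9.84°.
Δλ = atan2(sin θ sin δ cos φ₁, cos δ − sin φ₁ sin φ₂) = atan2(-0.8969, 0.3361) = -69.460°.
λ₂ = -50.650° − 69.460° = -120.11°.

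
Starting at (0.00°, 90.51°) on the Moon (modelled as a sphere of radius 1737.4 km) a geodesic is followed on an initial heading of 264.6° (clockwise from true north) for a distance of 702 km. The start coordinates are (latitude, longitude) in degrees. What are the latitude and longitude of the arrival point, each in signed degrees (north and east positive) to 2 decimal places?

Angular distance δ = d/R = 702/1737.4 = 0.40405 rad; initial bearing θ = 4.6181 rad.
sin φ₂ = sin φ₁ cos δ + cos φ₁ sin δ cos θ = (0.0000)(0.9195) + (1.0000)(0.3931)(-0.0941) = -0.0370, so φ₂ = -2.12°.
Δλ = atan2(sin θ sin δ cos φ₁, cos δ − sin φ₁ sin φ₂) = atan2(-0.3914, 0.9195) = -23.058°.
λ₂ = 90.510° − 23.058° = 67.45°.

-2.12°, 67.45°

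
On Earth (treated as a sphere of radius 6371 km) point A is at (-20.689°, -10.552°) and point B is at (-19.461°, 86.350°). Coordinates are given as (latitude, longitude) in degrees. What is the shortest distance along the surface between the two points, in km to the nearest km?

9933 km

In radians: φ₁ = -0.3611, φ₂ = -0.3397, Δλ = 96.902° = 1.6913 rad.
Haversine: a = sin²(Δφ/2) + cos φ₁ cos φ₂ sin²(Δλ/2) = 0.0001 + (0.9355)(0.9429)(0.5601) = 0.49415.
Central angle c = 2·arcsin(√a) = 1.55909 rad.
Distance = R·c = 6371 × 1.5591 ≈ 9933 km.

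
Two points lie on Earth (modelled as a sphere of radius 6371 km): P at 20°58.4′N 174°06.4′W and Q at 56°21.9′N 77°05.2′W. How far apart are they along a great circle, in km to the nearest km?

In radians: φ₁ = 0.3661, φ₂ = 0.9838, Δλ = 97.020° = 1.6933 rad.
cos c = sin φ₁ sin φ₂ + cos φ₁ cos φ₂ cos Δλ = (0.3579)(0.8326) + (0.9337)(0.5539)(-0.1222) = 0.23480,
so c = arccos(0.23480) = 1.33378 rad.
Distance = R·c = 6371 × 1.3338 ≈ 8498 km.

8498 km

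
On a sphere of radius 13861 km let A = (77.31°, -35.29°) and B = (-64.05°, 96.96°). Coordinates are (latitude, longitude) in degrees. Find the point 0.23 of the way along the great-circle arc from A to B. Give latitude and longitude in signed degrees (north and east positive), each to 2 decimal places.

54.63°, 52.75°

The central angle between A and B is δ = 2.7989 rad.
With f = 0.23, the slerp weights are sin((1−f)δ)/sin δ = 2.4820 and sin(fδ)/sin δ = 1.7860.
Weighted sum of the unit vectors: (2.4820)·(0.1793,-0.1269,0.9756) + (1.7860)·(-0.0530,0.4344,-0.8992) = (0.3503, 0.4608, 0.8154).
Converting back: φ = atan2(z, √(x²+y²)) = 54.63°, λ = atan2(y, x) = 52.75°.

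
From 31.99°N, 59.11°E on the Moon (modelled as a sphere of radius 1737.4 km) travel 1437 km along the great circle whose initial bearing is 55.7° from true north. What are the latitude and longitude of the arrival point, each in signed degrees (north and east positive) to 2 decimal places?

45.27°, 118.87°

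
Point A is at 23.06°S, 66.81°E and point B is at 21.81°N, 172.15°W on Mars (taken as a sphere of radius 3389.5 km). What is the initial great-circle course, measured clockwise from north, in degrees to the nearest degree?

Δλ = 121.040° = 2.1125 rad.
y = sin Δλ · cos φ₂ = (0.8568)(0.9284) = 0.7955
x = cos φ₁ sin φ₂ − sin φ₁ cos φ₂ cos Δλ = (0.9201)(0.3715) − (-0.3917)(0.9284)(-0.5156) = 0.1543
θ = atan2(y, x) = 79.02°, so the bearing is 79°.

79°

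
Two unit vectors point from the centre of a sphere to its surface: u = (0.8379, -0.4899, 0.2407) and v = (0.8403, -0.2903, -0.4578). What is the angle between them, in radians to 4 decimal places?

0.7435 rad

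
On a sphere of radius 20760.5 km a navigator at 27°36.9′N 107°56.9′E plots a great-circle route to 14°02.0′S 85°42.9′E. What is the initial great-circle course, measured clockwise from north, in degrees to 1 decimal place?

With φ₁ = 0.4820, φ₂ = -0.2449, Δλ = -0.3880 rad, the forward-azimuth formula gives
θ = atan2( sin Δλ cos φ₂ , cos φ₁ sin φ₂ − sin φ₁ cos φ₂ cos Δλ ) = atan2(-0.3671, -0.6311) = -149.82°.
Adding 360° brings this into [0°, 360°): 210.2°.

210.2°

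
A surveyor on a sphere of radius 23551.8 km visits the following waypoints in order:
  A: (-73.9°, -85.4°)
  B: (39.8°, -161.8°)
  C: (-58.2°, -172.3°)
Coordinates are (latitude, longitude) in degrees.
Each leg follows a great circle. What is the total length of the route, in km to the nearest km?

Leg A→B: central angle 2.1711 rad, distance 51133.7 km.
Leg B→C: central angle 1.7173 rad, distance 40444.8 km.
Total: 51133.7 + 40444.8 ≈ 91579 km.

91579 km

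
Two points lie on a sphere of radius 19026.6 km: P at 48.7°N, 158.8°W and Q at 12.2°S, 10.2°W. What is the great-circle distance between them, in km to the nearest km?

In radians: φ₁ = 0.8500, φ₂ = -0.2129, Δλ = 148.600° = 2.5936 rad.
Haversine: a = sin²(Δφ/2) + cos φ₁ cos φ₂ sin²(Δλ/2) = 0.2568 + (0.6600)(0.9774)(0.9268) = 0.85469.
Central angle c = 2·arcsin(√a) = 2.35942 rad.
Distance = R·c = 19026.6 × 2.3594 ≈ 44892 km.

44892 km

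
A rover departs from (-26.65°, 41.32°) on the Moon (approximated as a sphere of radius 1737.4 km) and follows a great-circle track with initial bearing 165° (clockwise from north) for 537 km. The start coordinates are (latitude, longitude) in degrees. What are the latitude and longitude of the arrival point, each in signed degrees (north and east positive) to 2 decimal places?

-43.62°, 47.56°

Angular distance δ = d/R = 537/1737.4 = 0.30908 rad; initial bearing θ = 2.8798 rad.
sin φ₂ = sin φ₁ cos δ + cos φ₁ sin δ cos θ = (-0.4485)(0.9526) + (0.8938)(0.3042)(-0.9659) = -0.6899, so φ₂ = -43.62°.
Δλ = atan2(sin θ sin δ cos φ₁, cos δ − sin φ₁ sin φ₂) = atan2(0.0704, 0.6432) = 6.244°.
λ₂ = 41.320° + 6.244° = 47.56°.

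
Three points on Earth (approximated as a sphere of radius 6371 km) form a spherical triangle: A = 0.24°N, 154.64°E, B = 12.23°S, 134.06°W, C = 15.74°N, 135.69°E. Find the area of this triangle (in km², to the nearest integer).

6778079 km²

Side lengths (central angles): a = 1.6324, b = 0.4240, c = 1.2530 rad; semiperimeter s = 1.6547.
By l'Huilier's theorem, tan(E/4) = √[tan(s/2) tan((s−a)/2) tan((s−b)/2) tan((s−c)/2)], giving spherical excess E = 0.1670 rad.
Area = E·R² = 0.1670 × (6371)² ≈ 6778079 km².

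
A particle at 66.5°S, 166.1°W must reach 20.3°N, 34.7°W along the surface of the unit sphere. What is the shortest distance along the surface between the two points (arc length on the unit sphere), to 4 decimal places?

2.1718

Let φ₁ = -1.1606 rad, φ₂ = 0.3543 rad, and Δλ = 2.2934 rad.
cos c = sin φ₁ sin φ₂ + cos φ₁ cos φ₂ cos Δλ = (-0.9171)(0.3469) + (0.3987)(0.9379)(-0.6613) = -0.56548,
so c = arccos(-0.56548) = 2.17181 rad.
On the unit sphere the arc length equals the central angle: 2.1718.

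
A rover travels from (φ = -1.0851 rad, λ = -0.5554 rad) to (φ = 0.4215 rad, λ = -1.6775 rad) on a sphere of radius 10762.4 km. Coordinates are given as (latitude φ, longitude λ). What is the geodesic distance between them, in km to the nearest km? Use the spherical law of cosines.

18821 km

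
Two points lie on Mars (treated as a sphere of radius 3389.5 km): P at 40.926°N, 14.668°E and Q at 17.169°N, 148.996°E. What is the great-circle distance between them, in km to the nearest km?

6396 km

With latitudes φ₁ = 40.926°, φ₂ = 17.169° and longitude difference Δλ = 134.328°:
cos c = sin φ₁ sin φ₂ + cos φ₁ cos φ₂ cos Δλ = (0.6551)(0.2952) + (0.7556)(0.9554)(-0.6988) = -0.31105,
so c = arccos(-0.31105) = 1.88710 rad.
Distance = R·c = 3389.5 × 1.8871 ≈ 6396 km.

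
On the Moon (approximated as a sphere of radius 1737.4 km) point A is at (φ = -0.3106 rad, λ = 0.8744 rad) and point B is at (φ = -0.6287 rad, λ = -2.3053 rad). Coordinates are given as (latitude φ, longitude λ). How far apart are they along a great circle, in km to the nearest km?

3825 km

Let φ₁ = -0.3106 rad, φ₂ = -0.6287 rad, and Δλ = 3.1035 rad.
cos c = sin φ₁ sin φ₂ + cos φ₁ cos φ₂ cos Δλ = (-0.3056)(-0.5881) + (0.9522)(0.8088)(-0.9993) = -0.58979,
so c = arccos(-0.58979) = 2.20160 rad.
Distance = R·c = 1737.4 × 2.2016 ≈ 3825 km.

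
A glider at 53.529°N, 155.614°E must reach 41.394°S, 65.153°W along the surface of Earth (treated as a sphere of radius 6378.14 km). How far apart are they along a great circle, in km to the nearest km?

16742 km

In radians: φ₁ = 0.9343, φ₂ = -0.7225, Δλ = 139.233° = 2.4301 rad.
cos c = sin φ₁ sin φ₂ + cos φ₁ cos φ₂ cos Δλ = (0.8042)(-0.6612) + (0.5944)(0.7502)(-0.7574) = -0.86946,
so c = arccos(-0.86946) = 2.62491 rad.
Distance = R·c = 6378.14 × 2.6249 ≈ 16742 km.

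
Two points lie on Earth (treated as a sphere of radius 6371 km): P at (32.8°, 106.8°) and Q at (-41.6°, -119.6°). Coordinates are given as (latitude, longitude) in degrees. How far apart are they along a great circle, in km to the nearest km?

15843 km

Let φ₁ = 0.5725 rad, φ₂ = -0.7261 rad, and Δλ = 2.3318 rad.
cos c = sin φ₁ sin φ₂ + cos φ₁ cos φ₂ cos Δλ = (0.5417)(-0.6639) + (0.8406)(0.7478)(-0.6896) = -0.79313,
so c = arccos(-0.79313) = 2.48673 rad.
Distance = R·c = 6371 × 2.4867 ≈ 15843 km.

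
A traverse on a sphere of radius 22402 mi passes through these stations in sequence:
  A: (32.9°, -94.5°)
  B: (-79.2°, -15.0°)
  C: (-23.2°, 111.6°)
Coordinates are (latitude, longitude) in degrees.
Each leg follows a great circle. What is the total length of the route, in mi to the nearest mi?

Leg A→B: central angle 2.1000 rad, distance 47045.1 mi.
Leg B→C: central angle 1.2825 rad, distance 28731.6 mi.
Total: 47045.1 + 28731.6 ≈ 75777 mi.

75777 mi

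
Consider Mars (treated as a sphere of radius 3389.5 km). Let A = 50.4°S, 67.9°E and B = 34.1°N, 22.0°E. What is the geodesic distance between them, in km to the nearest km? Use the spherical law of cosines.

5544 km

With latitudes φ₁ = -50.400°, φ₂ = 34.100° and longitude difference Δλ = -45.900°:
cos c = sin φ₁ sin φ₂ + cos φ₁ cos φ₂ cos Δλ = (-0.7705)(0.5606) + (0.6374)(0.8281)(0.6959) = -0.06466,
so c = arccos(-0.06466) = 1.63550 rad.
Distance = R·c = 3389.5 × 1.6355 ≈ 5544 km.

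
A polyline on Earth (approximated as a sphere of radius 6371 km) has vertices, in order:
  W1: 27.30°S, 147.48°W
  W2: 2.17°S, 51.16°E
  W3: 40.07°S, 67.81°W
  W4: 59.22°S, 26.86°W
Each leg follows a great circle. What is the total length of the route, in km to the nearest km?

31985 km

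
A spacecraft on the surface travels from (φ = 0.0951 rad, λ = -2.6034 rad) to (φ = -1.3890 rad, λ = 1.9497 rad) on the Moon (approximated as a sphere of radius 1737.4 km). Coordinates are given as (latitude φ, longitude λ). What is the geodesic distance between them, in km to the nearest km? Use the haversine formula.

2941 km

With latitudes φ₁ = 5.449°, φ₂ = -79.584° and longitude difference Δλ = -99.127°:
Haversine: a = sin²(Δφ/2) + cos φ₁ cos φ₂ sin²(Δλ/2) = 0.4567 + (0.9955)(0.1808)(0.5793) = 0.56097.
Central angle c = 2·arcsin(√a) = 1.69304 rad.
Distance = R·c = 1737.4 × 1.6930 ≈ 2941 km.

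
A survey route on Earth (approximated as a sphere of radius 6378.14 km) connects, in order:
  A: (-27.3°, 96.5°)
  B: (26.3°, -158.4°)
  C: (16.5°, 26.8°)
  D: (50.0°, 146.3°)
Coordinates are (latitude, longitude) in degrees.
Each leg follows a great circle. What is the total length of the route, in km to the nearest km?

Leg A→B: central angle 1.9941 rad, distance 12718.4 km.
Leg B→C: central angle 2.3894 rad, distance 15239.9 km.
Leg C→D: central angle 1.6568 rad, distance 10567.5 km.
Total: 12718.4 + 15239.9 + 10567.5 ≈ 38526 km.

38526 km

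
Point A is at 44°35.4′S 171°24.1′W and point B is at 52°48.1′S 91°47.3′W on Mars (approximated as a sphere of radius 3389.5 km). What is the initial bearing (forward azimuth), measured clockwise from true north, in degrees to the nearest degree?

With φ₁ = -0.7782, φ₂ = -0.9216, Δλ = 1.3895 rad, the forward-azimuth formula gives
θ = atan2( sin Δλ cos φ₂ , cos φ₁ sin φ₂ − sin φ₁ cos φ₂ cos Δλ ) = atan2(0.5947, -0.4907) = 129.53°.
So the initial bearing is 130°.

130°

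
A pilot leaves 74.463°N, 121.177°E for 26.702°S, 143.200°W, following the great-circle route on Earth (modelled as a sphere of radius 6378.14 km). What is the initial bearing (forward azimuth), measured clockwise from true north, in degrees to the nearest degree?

With φ₁ = 1.2996, φ₂ = -0.4660, Δλ = 1.6689 rad, the forward-azimuth formula gives
θ = atan2( sin Δλ cos φ₂ , cos φ₁ sin φ₂ − sin φ₁ cos φ₂ cos Δλ ) = atan2(0.8891, -0.0360) = 92.32°.
So the initial bearing is 92°.

92°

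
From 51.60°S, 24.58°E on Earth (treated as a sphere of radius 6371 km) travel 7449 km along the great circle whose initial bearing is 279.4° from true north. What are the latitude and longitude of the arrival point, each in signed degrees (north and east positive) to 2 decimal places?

Angular distance δ = d/R = 7449/6371 = 1.16920 rad; initial bearing θ = 4.8764 rad.
sin φ₂ = sin φ₁ cos δ + cos φ₁ sin δ cos θ = (-0.7837)(0.3909) + (0.6211)(0.9204)(0.1633) = -0.2130, so φ₂ = -12.30°.
Δλ = atan2(sin θ sin δ cos φ₁, cos δ − sin φ₁ sin φ₂) = atan2(-0.5641, 0.2240) = -68.341°.
λ₂ = 24.580° − 68.341° = -43.76°.

-12.30°, -43.76°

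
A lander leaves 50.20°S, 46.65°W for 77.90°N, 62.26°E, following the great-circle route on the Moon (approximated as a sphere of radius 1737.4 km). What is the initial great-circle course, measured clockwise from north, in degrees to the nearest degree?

With φ₁ = -0.8762, φ₂ = 1.3596, Δλ = 1.9008 rad, the forward-azimuth formula gives
θ = atan2( sin Δλ cos φ₂ , cos φ₁ sin φ₂ − sin φ₁ cos φ₂ cos Δλ ) = atan2(0.1983, 0.5737) = 19.07°.
So the initial bearing is 19°.

19°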